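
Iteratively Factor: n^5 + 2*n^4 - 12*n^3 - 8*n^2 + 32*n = (n + 4)*(n^4 - 2*n^3 - 4*n^2 + 8*n) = n*(n + 4)*(n^3 - 2*n^2 - 4*n + 8) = n*(n - 2)*(n + 4)*(n^2 - 4) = n*(n - 2)^2*(n + 4)*(n + 2)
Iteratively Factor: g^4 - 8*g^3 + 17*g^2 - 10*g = (g - 2)*(g^3 - 6*g^2 + 5*g) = (g - 5)*(g - 2)*(g^2 - g) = g*(g - 5)*(g - 2)*(g - 1)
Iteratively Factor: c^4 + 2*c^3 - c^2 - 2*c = (c + 2)*(c^3 - c) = (c + 1)*(c + 2)*(c^2 - c) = c*(c + 1)*(c + 2)*(c - 1)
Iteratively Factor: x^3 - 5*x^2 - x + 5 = (x - 5)*(x^2 - 1) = (x - 5)*(x + 1)*(x - 1)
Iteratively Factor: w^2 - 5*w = (w - 5)*(w)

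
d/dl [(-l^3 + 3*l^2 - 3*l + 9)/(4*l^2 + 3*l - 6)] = (-4*l^4 - 6*l^3 + 39*l^2 - 108*l - 9)/(16*l^4 + 24*l^3 - 39*l^2 - 36*l + 36)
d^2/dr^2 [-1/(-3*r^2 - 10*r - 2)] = 2*(-9*r^2 - 30*r + 4*(3*r + 5)^2 - 6)/(3*r^2 + 10*r + 2)^3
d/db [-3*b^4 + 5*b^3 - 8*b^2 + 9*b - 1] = -12*b^3 + 15*b^2 - 16*b + 9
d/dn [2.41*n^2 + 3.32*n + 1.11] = 4.82*n + 3.32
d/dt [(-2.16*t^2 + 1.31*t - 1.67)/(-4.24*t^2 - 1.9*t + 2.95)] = (9.6584*t^2 - 26.9056*t + 0.691500000000001)/(17.9776*t^4 + 16.112*t^3 - 21.406*t^2 - 11.21*t + 8.7025)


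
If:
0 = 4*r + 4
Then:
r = -1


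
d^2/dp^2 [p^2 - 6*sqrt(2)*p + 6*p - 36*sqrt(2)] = 2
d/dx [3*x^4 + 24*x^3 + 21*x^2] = 6*x*(2*x^2 + 12*x + 7)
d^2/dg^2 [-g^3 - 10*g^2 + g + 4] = -6*g - 20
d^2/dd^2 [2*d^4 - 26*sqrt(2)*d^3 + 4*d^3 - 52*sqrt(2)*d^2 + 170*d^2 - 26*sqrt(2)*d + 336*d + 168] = 24*d^2 - 156*sqrt(2)*d + 24*d - 104*sqrt(2) + 340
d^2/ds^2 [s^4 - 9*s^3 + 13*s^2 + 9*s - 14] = 12*s^2 - 54*s + 26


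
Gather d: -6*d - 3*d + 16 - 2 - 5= 9 - 9*d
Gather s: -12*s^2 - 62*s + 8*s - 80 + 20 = -12*s^2 - 54*s - 60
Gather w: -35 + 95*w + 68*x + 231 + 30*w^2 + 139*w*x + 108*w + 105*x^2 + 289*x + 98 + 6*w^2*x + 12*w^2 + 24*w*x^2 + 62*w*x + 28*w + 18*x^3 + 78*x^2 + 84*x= w^2*(6*x + 42) + w*(24*x^2 + 201*x + 231) + 18*x^3 + 183*x^2 + 441*x + 294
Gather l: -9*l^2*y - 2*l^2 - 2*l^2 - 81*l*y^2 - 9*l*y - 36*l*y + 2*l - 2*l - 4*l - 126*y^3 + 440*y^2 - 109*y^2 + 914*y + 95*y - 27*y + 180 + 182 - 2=l^2*(-9*y - 4) + l*(-81*y^2 - 45*y - 4) - 126*y^3 + 331*y^2 + 982*y + 360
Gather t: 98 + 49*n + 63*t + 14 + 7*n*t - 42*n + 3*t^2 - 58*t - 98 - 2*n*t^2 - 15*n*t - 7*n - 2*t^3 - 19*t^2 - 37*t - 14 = -2*t^3 + t^2*(-2*n - 16) + t*(-8*n - 32)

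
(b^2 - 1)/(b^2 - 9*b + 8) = (b + 1)/(b - 8)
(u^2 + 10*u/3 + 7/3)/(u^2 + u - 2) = (u^2 + 10*u/3 + 7/3)/(u^2 + u - 2)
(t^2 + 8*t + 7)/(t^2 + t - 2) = (t^2 + 8*t + 7)/(t^2 + t - 2)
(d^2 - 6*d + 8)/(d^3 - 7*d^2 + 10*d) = (d - 4)/(d*(d - 5))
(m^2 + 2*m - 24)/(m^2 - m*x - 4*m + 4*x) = (-m - 6)/(-m + x)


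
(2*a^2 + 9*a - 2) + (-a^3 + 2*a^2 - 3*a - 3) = -a^3 + 4*a^2 + 6*a - 5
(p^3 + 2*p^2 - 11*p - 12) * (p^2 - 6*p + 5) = p^5 - 4*p^4 - 18*p^3 + 64*p^2 + 17*p - 60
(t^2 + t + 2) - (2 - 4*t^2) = 5*t^2 + t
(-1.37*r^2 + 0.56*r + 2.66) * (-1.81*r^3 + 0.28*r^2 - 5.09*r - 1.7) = 2.4797*r^5 - 1.3972*r^4 + 2.3155*r^3 + 0.2234*r^2 - 14.4914*r - 4.522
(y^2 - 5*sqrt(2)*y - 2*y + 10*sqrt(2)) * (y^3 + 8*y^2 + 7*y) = y^5 - 5*sqrt(2)*y^4 + 6*y^4 - 30*sqrt(2)*y^3 - 9*y^3 - 14*y^2 + 45*sqrt(2)*y^2 + 70*sqrt(2)*y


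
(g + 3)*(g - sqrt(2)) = g^2 - sqrt(2)*g + 3*g - 3*sqrt(2)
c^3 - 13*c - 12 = (c - 4)*(c + 1)*(c + 3)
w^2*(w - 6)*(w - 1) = w^4 - 7*w^3 + 6*w^2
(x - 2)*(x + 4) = x^2 + 2*x - 8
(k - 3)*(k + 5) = k^2 + 2*k - 15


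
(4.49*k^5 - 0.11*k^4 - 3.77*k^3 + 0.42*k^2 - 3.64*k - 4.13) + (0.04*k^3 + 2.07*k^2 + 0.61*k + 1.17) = 4.49*k^5 - 0.11*k^4 - 3.73*k^3 + 2.49*k^2 - 3.03*k - 2.96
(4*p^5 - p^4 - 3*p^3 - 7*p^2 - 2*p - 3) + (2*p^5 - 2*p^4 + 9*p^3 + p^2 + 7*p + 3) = 6*p^5 - 3*p^4 + 6*p^3 - 6*p^2 + 5*p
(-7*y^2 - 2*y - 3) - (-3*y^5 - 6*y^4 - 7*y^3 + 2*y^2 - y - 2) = 3*y^5 + 6*y^4 + 7*y^3 - 9*y^2 - y - 1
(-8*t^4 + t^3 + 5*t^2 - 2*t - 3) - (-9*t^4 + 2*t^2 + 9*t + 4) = t^4 + t^3 + 3*t^2 - 11*t - 7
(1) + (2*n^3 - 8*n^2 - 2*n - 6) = 2*n^3 - 8*n^2 - 2*n - 5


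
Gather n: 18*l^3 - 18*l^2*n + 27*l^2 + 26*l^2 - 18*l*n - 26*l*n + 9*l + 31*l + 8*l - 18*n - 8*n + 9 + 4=18*l^3 + 53*l^2 + 48*l + n*(-18*l^2 - 44*l - 26) + 13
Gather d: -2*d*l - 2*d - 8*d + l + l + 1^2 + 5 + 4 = d*(-2*l - 10) + 2*l + 10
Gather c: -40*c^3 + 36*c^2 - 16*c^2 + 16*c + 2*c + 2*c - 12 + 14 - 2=-40*c^3 + 20*c^2 + 20*c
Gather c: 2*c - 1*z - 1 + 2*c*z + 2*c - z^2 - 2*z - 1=c*(2*z + 4) - z^2 - 3*z - 2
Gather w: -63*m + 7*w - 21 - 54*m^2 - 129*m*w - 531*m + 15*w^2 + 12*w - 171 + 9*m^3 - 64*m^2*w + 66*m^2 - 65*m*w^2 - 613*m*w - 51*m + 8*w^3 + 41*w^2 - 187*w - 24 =9*m^3 + 12*m^2 - 645*m + 8*w^3 + w^2*(56 - 65*m) + w*(-64*m^2 - 742*m - 168) - 216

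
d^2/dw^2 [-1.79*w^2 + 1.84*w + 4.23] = -3.58000000000000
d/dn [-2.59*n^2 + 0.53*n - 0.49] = 0.53 - 5.18*n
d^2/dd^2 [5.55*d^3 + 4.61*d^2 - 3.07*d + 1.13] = 33.3*d + 9.22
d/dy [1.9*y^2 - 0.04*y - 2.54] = 3.8*y - 0.04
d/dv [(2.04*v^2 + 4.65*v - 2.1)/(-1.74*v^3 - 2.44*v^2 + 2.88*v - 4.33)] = (3.5496*v^4 + 16.182*v^3 + 6.2592*v^2 - 27.9144*v - 14.0865)/(3.0276*v^6 + 8.4912*v^5 - 4.0688*v^4 + 1.014*v^3 + 29.4248*v^2 - 24.9408*v + 18.7489)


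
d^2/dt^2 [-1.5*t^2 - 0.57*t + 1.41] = -3.00000000000000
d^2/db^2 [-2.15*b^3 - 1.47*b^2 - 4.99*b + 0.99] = -12.9*b - 2.94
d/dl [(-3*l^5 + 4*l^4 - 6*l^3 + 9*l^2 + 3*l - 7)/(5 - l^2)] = (9*l^6 - 8*l^5 - 69*l^4 + 80*l^3 - 87*l^2 + 76*l + 15)/(l^4 - 10*l^2 + 25)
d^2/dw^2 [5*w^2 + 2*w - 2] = 10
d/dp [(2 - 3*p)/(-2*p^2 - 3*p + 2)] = 2*p*(4 - 3*p)/(4*p^4 + 12*p^3 + p^2 - 12*p + 4)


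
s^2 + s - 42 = (s - 6)*(s + 7)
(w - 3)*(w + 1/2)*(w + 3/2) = w^3 - w^2 - 21*w/4 - 9/4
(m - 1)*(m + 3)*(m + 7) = m^3 + 9*m^2 + 11*m - 21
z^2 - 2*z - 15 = (z - 5)*(z + 3)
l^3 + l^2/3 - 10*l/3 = l*(l - 5/3)*(l + 2)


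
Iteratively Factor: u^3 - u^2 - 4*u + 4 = (u - 2)*(u^2 + u - 2) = (u - 2)*(u - 1)*(u + 2)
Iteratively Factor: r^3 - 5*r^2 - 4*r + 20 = (r - 2)*(r^2 - 3*r - 10) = (r - 2)*(r + 2)*(r - 5)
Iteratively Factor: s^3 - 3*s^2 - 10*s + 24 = (s - 4)*(s^2 + s - 6) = (s - 4)*(s - 2)*(s + 3)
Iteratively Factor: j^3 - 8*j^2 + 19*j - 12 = (j - 4)*(j^2 - 4*j + 3) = (j - 4)*(j - 3)*(j - 1)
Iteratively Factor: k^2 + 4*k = (k + 4)*(k)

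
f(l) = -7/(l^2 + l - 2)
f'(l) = -7*(-2*l - 1)/(l^2 + l - 2)^2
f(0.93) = 34.13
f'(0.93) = 475.92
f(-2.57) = -3.44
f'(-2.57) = -7.00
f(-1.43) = 5.05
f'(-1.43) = -6.79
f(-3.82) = -0.80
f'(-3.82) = -0.60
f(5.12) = -0.24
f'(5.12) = 0.09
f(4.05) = -0.38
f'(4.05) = 0.19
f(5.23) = -0.23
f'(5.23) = 0.09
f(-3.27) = -1.29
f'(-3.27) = -1.32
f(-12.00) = -0.05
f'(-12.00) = -0.00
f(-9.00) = -0.10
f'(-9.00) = -0.02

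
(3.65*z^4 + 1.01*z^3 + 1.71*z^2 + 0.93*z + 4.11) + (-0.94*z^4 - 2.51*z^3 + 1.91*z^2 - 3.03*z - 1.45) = 2.71*z^4 - 1.5*z^3 + 3.62*z^2 - 2.1*z + 2.66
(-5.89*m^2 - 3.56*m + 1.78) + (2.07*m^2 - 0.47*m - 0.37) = -3.82*m^2 - 4.03*m + 1.41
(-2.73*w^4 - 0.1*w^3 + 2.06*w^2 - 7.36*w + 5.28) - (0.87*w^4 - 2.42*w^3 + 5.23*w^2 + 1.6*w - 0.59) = -3.6*w^4 + 2.32*w^3 - 3.17*w^2 - 8.96*w + 5.87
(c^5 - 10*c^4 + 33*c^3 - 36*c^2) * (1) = c^5 - 10*c^4 + 33*c^3 - 36*c^2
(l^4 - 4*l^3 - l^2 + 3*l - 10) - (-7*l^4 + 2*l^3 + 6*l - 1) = 8*l^4 - 6*l^3 - l^2 - 3*l - 9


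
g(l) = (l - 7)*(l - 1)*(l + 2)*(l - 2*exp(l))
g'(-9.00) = -4197.81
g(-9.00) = 10080.28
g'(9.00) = -4892952.69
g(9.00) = -2850701.54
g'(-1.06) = -7.64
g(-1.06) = -27.36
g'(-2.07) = -68.10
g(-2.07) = 4.53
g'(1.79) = 383.88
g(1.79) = 158.94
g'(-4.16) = -509.60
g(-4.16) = 521.32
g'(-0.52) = 0.13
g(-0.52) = -28.91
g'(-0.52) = 0.13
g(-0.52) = -28.91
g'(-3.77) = -387.75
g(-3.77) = 347.00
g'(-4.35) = -576.45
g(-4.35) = 624.42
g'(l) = (1 - 2*exp(l))*(l - 7)*(l - 1)*(l + 2) + (l - 7)*(l - 1)*(l - 2*exp(l)) + (l - 7)*(l + 2)*(l - 2*exp(l)) + (l - 1)*(l + 2)*(l - 2*exp(l)) = -2*l^3*exp(l) + 4*l^3 + 6*l^2*exp(l) - 18*l^2 + 42*l*exp(l) - 18*l - 10*exp(l) + 14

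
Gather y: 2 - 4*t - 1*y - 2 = -4*t - y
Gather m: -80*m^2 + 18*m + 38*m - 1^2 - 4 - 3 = -80*m^2 + 56*m - 8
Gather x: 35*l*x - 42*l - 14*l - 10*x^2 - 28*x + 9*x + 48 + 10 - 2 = -56*l - 10*x^2 + x*(35*l - 19) + 56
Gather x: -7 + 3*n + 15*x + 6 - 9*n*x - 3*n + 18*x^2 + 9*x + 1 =18*x^2 + x*(24 - 9*n)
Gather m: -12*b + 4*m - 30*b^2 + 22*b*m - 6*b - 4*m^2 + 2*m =-30*b^2 - 18*b - 4*m^2 + m*(22*b + 6)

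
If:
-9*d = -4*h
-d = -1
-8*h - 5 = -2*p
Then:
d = 1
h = 9/4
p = 23/2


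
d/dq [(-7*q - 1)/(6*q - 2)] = 5/(9*q^2 - 6*q + 1)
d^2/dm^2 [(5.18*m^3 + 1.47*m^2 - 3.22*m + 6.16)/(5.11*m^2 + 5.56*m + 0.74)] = (-2.27373675443232e-13*m^5 - 4.54747350886464e-13*m^4 + 29.397564*m^3 + 1059.62682*m^2 + 1140.168792*m + 362.375384)/(133.432831*m^6 + 435.549828*m^5 + 531.87435*m^4 + 298.02712*m^3 + 77.0229*m^2 + 9.133968*m + 0.405224)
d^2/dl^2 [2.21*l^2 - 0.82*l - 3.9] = 4.42000000000000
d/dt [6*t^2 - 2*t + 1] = 12*t - 2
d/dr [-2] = 0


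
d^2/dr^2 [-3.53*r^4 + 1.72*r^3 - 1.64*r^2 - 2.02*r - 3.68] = -42.36*r^2 + 10.32*r - 3.28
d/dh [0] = 0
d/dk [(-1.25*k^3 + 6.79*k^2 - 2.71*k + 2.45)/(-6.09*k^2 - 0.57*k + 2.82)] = (7.6125*k^4 + 1.425*k^3 - 30.9492*k^2 + 68.1366*k - 6.2457)/(37.0881*k^4 + 6.9426*k^3 - 34.0227*k^2 - 3.2148*k + 7.9524)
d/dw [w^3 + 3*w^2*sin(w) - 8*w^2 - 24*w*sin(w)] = 3*w^2*cos(w) + 3*w^2 + 6*w*sin(w) - 24*w*cos(w) - 16*w - 24*sin(w)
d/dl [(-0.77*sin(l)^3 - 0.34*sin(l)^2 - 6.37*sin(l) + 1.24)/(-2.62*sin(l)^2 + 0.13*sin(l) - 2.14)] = (2.0174*sin(l)^4 - 0.2002*sin(l)^3 - 11.7902*sin(l)^2 + 7.9528*sin(l) + 13.4706)*cos(l)/(6.8644*sin(l)^4 - 0.6812*sin(l)^3 + 11.2305*sin(l)^2 - 0.5564*sin(l) + 4.5796)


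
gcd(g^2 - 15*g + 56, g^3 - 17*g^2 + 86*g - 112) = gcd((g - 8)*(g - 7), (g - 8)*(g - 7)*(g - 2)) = g^2 - 15*g + 56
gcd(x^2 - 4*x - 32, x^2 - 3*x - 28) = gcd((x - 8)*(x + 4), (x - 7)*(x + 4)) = x + 4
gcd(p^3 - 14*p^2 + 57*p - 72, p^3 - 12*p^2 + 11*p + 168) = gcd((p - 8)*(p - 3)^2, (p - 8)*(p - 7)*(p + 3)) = p - 8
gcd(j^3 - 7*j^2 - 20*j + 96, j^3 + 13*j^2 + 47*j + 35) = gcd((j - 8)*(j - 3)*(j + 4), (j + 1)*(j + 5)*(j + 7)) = 1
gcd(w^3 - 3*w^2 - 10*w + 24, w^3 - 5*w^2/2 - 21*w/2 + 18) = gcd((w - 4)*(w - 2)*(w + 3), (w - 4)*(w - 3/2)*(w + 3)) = w^2 - w - 12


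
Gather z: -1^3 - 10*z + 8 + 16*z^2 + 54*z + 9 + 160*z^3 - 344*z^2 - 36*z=160*z^3 - 328*z^2 + 8*z + 16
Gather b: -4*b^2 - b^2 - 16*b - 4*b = -5*b^2 - 20*b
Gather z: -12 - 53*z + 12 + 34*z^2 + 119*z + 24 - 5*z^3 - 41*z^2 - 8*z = -5*z^3 - 7*z^2 + 58*z + 24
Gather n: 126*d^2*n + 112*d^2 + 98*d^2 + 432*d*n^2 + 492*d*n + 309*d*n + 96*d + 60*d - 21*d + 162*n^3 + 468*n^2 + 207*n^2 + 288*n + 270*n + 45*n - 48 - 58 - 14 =210*d^2 + 135*d + 162*n^3 + n^2*(432*d + 675) + n*(126*d^2 + 801*d + 603) - 120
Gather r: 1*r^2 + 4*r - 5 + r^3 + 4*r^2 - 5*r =r^3 + 5*r^2 - r - 5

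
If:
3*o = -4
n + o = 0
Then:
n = 4/3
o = -4/3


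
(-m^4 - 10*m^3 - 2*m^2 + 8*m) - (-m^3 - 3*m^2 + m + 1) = -m^4 - 9*m^3 + m^2 + 7*m - 1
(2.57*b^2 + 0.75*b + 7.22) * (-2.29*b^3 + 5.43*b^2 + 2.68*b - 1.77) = -5.8853*b^5 + 12.2376*b^4 - 5.5737*b^3 + 36.6657*b^2 + 18.0221*b - 12.7794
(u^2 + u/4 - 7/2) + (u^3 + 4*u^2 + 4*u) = u^3 + 5*u^2 + 17*u/4 - 7/2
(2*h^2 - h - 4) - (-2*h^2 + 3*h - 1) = 4*h^2 - 4*h - 3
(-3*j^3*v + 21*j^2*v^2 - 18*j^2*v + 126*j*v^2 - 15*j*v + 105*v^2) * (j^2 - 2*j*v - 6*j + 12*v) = -3*j^5*v + 27*j^4*v^2 - 42*j^3*v^3 + 93*j^3*v - 837*j^2*v^2 + 90*j^2*v + 1302*j*v^3 - 810*j*v^2 + 1260*v^3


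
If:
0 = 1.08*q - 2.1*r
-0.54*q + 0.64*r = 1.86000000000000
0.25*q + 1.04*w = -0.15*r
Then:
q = -8.82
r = -4.54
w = 2.77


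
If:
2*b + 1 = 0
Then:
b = -1/2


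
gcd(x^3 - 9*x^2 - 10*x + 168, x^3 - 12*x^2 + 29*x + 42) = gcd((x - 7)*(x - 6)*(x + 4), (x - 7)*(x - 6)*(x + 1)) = x^2 - 13*x + 42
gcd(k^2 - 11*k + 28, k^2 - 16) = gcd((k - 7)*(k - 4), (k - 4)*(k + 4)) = k - 4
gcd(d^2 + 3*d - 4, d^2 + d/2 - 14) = d + 4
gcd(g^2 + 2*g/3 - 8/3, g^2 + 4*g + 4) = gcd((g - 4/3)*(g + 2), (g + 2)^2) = g + 2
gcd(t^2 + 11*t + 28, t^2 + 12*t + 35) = t + 7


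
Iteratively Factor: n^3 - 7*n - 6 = (n - 3)*(n^2 + 3*n + 2) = (n - 3)*(n + 1)*(n + 2)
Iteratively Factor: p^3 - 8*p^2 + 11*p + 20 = (p - 5)*(p^2 - 3*p - 4) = (p - 5)*(p - 4)*(p + 1)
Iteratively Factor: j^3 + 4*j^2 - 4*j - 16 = (j + 2)*(j^2 + 2*j - 8) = (j - 2)*(j + 2)*(j + 4)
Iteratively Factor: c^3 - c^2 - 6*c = (c)*(c^2 - c - 6) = c*(c - 3)*(c + 2)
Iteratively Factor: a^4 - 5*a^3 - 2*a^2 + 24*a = (a - 3)*(a^3 - 2*a^2 - 8*a) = (a - 3)*(a + 2)*(a^2 - 4*a) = (a - 4)*(a - 3)*(a + 2)*(a)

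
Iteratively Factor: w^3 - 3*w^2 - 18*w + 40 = (w + 4)*(w^2 - 7*w + 10) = (w - 2)*(w + 4)*(w - 5)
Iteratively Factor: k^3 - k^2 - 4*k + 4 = (k - 1)*(k^2 - 4) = (k - 2)*(k - 1)*(k + 2)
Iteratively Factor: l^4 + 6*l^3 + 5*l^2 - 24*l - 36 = (l + 3)*(l^3 + 3*l^2 - 4*l - 12) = (l + 3)^2*(l^2 - 4) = (l - 2)*(l + 3)^2*(l + 2)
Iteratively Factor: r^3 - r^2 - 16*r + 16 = (r + 4)*(r^2 - 5*r + 4) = (r - 4)*(r + 4)*(r - 1)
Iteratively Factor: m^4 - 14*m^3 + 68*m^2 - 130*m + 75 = (m - 3)*(m^3 - 11*m^2 + 35*m - 25) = (m - 3)*(m - 1)*(m^2 - 10*m + 25) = (m - 5)*(m - 3)*(m - 1)*(m - 5)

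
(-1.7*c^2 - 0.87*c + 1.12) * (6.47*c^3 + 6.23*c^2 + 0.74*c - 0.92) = -10.999*c^5 - 16.2199*c^4 + 0.5683*c^3 + 7.8978*c^2 + 1.6292*c - 1.0304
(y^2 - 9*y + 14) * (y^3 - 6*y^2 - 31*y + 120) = y^5 - 15*y^4 + 37*y^3 + 315*y^2 - 1514*y + 1680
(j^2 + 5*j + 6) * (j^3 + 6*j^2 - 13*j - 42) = j^5 + 11*j^4 + 23*j^3 - 71*j^2 - 288*j - 252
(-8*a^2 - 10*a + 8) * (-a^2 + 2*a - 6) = 8*a^4 - 6*a^3 + 20*a^2 + 76*a - 48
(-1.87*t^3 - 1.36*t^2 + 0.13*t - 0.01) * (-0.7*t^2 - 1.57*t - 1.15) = 1.309*t^5 + 3.8879*t^4 + 4.1947*t^3 + 1.3669*t^2 - 0.1338*t + 0.0115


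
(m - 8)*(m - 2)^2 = m^3 - 12*m^2 + 36*m - 32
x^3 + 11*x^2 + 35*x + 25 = (x + 1)*(x + 5)^2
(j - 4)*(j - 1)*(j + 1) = j^3 - 4*j^2 - j + 4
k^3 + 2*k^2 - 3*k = k*(k - 1)*(k + 3)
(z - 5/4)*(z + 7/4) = z^2 + z/2 - 35/16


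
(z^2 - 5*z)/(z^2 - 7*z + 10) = z/(z - 2)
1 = 1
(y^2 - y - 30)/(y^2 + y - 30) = (y^2 - y - 30)/(y^2 + y - 30)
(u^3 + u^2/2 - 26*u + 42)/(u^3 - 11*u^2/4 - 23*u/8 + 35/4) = 4*(2*u^2 + 5*u - 42)/(8*u^2 - 6*u - 35)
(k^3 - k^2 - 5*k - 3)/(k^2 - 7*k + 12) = (k^2 + 2*k + 1)/(k - 4)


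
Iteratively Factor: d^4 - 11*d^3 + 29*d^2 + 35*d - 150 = (d - 3)*(d^3 - 8*d^2 + 5*d + 50) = (d - 3)*(d + 2)*(d^2 - 10*d + 25) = (d - 5)*(d - 3)*(d + 2)*(d - 5)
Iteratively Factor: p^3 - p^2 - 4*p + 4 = (p - 1)*(p^2 - 4) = (p - 1)*(p + 2)*(p - 2)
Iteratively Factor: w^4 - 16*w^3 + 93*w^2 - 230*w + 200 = (w - 2)*(w^3 - 14*w^2 + 65*w - 100) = (w - 5)*(w - 2)*(w^2 - 9*w + 20) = (w - 5)*(w - 4)*(w - 2)*(w - 5)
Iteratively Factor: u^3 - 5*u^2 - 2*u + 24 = (u - 4)*(u^2 - u - 6) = (u - 4)*(u + 2)*(u - 3)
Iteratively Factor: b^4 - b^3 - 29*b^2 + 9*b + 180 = (b + 4)*(b^3 - 5*b^2 - 9*b + 45) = (b - 3)*(b + 4)*(b^2 - 2*b - 15) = (b - 5)*(b - 3)*(b + 4)*(b + 3)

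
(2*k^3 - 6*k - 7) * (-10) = -20*k^3 + 60*k + 70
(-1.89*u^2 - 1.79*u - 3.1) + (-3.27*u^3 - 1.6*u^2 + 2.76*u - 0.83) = -3.27*u^3 - 3.49*u^2 + 0.97*u - 3.93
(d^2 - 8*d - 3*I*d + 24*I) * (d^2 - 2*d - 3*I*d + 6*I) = d^4 - 10*d^3 - 6*I*d^3 + 7*d^2 + 60*I*d^2 + 90*d - 96*I*d - 144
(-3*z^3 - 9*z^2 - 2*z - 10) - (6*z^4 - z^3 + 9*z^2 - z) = -6*z^4 - 2*z^3 - 18*z^2 - z - 10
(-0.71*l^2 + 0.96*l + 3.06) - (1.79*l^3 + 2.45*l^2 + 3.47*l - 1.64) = -1.79*l^3 - 3.16*l^2 - 2.51*l + 4.7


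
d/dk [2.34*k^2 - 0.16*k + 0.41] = 4.68*k - 0.16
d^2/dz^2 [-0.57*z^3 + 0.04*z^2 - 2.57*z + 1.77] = 0.08 - 3.42*z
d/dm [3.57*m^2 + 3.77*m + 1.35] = 7.14*m + 3.77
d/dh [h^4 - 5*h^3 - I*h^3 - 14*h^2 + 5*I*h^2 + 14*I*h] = 4*h^3 + h^2*(-15 - 3*I) + h*(-28 + 10*I) + 14*I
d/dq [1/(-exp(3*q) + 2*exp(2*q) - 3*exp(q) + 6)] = (3*exp(2*q) - 4*exp(q) + 3)*exp(q)/(exp(3*q) - 2*exp(2*q) + 3*exp(q) - 6)^2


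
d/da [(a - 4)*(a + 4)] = 2*a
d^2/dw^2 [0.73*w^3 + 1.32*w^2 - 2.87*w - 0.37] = 4.38*w + 2.64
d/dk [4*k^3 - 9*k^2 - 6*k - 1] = 12*k^2 - 18*k - 6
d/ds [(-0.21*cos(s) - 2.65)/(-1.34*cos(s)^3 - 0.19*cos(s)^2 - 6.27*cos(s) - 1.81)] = (0.5628*cos(s)^3 + 10.6929*cos(s)^2 + 1.007*cos(s) + 16.2354)*sin(s)/(1.7956*cos(s)^6 + 0.5092*cos(s)^5 + 16.8397*cos(s)^4 + 7.2334*cos(s)^3 + 40.0007*cos(s)^2 + 22.6974*cos(s) + 3.2761)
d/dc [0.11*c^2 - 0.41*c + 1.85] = 0.22*c - 0.41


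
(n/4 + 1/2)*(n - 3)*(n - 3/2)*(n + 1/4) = n^4/4 - 9*n^3/16 - 41*n^2/32 + 63*n/32 + 9/16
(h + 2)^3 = h^3 + 6*h^2 + 12*h + 8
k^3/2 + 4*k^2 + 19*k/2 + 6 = (k/2 + 1/2)*(k + 3)*(k + 4)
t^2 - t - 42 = (t - 7)*(t + 6)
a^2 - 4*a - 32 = (a - 8)*(a + 4)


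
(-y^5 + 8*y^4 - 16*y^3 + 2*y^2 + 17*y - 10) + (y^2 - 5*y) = -y^5 + 8*y^4 - 16*y^3 + 3*y^2 + 12*y - 10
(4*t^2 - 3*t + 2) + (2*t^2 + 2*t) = 6*t^2 - t + 2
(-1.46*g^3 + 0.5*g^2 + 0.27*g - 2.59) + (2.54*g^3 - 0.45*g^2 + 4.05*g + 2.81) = 1.08*g^3 + 0.05*g^2 + 4.32*g + 0.22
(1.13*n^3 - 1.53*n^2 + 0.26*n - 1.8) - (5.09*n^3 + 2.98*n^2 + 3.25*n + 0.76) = -3.96*n^3 - 4.51*n^2 - 2.99*n - 2.56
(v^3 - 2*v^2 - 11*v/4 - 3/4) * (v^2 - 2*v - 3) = v^5 - 4*v^4 - 7*v^3/4 + 43*v^2/4 + 39*v/4 + 9/4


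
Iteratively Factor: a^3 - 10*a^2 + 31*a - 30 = (a - 3)*(a^2 - 7*a + 10) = (a - 5)*(a - 3)*(a - 2)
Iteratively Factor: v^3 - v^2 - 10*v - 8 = (v - 4)*(v^2 + 3*v + 2) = (v - 4)*(v + 1)*(v + 2)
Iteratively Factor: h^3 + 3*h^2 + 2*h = (h + 1)*(h^2 + 2*h) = h*(h + 1)*(h + 2)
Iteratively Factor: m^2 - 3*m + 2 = (m - 1)*(m - 2)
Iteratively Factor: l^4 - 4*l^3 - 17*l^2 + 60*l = (l - 3)*(l^3 - l^2 - 20*l) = l*(l - 3)*(l^2 - l - 20) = l*(l - 5)*(l - 3)*(l + 4)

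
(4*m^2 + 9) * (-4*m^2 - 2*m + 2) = -16*m^4 - 8*m^3 - 28*m^2 - 18*m + 18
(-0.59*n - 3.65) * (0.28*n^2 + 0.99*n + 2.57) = -0.1652*n^3 - 1.6061*n^2 - 5.1298*n - 9.3805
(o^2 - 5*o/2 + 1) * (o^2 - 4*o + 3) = o^4 - 13*o^3/2 + 14*o^2 - 23*o/2 + 3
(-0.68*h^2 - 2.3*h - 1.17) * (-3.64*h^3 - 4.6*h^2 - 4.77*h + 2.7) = 2.4752*h^5 + 11.5*h^4 + 18.0824*h^3 + 14.517*h^2 - 0.629100000000001*h - 3.159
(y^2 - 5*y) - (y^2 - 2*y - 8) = 8 - 3*y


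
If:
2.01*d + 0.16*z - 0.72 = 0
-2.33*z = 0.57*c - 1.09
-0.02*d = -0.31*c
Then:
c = 0.02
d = 0.32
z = 0.46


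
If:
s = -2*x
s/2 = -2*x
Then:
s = 0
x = 0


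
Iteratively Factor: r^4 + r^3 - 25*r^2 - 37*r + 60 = (r - 1)*(r^3 + 2*r^2 - 23*r - 60) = (r - 1)*(r + 4)*(r^2 - 2*r - 15) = (r - 1)*(r + 3)*(r + 4)*(r - 5)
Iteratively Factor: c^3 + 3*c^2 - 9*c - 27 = (c + 3)*(c^2 - 9) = (c - 3)*(c + 3)*(c + 3)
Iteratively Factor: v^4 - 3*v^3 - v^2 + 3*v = (v)*(v^3 - 3*v^2 - v + 3) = v*(v - 1)*(v^2 - 2*v - 3) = v*(v - 1)*(v + 1)*(v - 3)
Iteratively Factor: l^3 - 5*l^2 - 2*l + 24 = (l + 2)*(l^2 - 7*l + 12) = (l - 3)*(l + 2)*(l - 4)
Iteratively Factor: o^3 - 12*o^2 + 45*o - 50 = (o - 2)*(o^2 - 10*o + 25) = (o - 5)*(o - 2)*(o - 5)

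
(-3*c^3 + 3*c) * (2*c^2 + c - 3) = -6*c^5 - 3*c^4 + 15*c^3 + 3*c^2 - 9*c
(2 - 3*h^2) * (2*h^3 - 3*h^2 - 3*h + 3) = -6*h^5 + 9*h^4 + 13*h^3 - 15*h^2 - 6*h + 6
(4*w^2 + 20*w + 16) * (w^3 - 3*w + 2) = 4*w^5 + 20*w^4 + 4*w^3 - 52*w^2 - 8*w + 32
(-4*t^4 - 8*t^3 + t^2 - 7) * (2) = -8*t^4 - 16*t^3 + 2*t^2 - 14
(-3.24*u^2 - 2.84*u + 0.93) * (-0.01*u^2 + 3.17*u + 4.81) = 0.0324*u^4 - 10.2424*u^3 - 24.5965*u^2 - 10.7123*u + 4.4733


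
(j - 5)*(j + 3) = j^2 - 2*j - 15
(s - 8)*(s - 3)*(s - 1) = s^3 - 12*s^2 + 35*s - 24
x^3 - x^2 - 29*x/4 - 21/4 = (x - 7/2)*(x + 1)*(x + 3/2)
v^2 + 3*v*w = v*(v + 3*w)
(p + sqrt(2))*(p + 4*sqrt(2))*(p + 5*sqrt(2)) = p^3 + 10*sqrt(2)*p^2 + 58*p + 40*sqrt(2)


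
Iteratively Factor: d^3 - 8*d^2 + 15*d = (d)*(d^2 - 8*d + 15) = d*(d - 3)*(d - 5)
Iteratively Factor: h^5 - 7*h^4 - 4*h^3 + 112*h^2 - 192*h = (h - 4)*(h^4 - 3*h^3 - 16*h^2 + 48*h) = h*(h - 4)*(h^3 - 3*h^2 - 16*h + 48) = h*(h - 4)^2*(h^2 + h - 12) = h*(h - 4)^2*(h + 4)*(h - 3)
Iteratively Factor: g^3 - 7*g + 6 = (g - 1)*(g^2 + g - 6) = (g - 2)*(g - 1)*(g + 3)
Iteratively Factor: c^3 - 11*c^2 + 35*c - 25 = (c - 5)*(c^2 - 6*c + 5) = (c - 5)*(c - 1)*(c - 5)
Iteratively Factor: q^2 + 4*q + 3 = (q + 1)*(q + 3)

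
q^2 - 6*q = q*(q - 6)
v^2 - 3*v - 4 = (v - 4)*(v + 1)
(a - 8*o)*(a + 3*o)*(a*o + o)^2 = a^4*o^2 - 5*a^3*o^3 + 2*a^3*o^2 - 24*a^2*o^4 - 10*a^2*o^3 + a^2*o^2 - 48*a*o^4 - 5*a*o^3 - 24*o^4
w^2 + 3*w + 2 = (w + 1)*(w + 2)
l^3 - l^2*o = l^2*(l - o)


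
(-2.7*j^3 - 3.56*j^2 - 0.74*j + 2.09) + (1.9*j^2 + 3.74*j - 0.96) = -2.7*j^3 - 1.66*j^2 + 3.0*j + 1.13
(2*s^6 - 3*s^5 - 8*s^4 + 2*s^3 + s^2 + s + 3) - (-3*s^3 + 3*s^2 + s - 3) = 2*s^6 - 3*s^5 - 8*s^4 + 5*s^3 - 2*s^2 + 6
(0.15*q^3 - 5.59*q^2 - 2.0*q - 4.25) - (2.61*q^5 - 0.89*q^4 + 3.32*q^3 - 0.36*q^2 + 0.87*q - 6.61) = -2.61*q^5 + 0.89*q^4 - 3.17*q^3 - 5.23*q^2 - 2.87*q + 2.36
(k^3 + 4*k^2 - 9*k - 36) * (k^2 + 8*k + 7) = k^5 + 12*k^4 + 30*k^3 - 80*k^2 - 351*k - 252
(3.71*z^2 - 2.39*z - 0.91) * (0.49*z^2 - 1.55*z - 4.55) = 1.8179*z^4 - 6.9216*z^3 - 13.6219*z^2 + 12.285*z + 4.1405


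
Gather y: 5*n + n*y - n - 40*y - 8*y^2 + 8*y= 4*n - 8*y^2 + y*(n - 32)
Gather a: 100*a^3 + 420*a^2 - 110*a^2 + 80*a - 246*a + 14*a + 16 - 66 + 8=100*a^3 + 310*a^2 - 152*a - 42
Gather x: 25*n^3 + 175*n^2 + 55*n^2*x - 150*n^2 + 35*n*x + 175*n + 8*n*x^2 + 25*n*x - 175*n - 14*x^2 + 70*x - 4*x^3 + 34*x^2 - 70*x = 25*n^3 + 25*n^2 - 4*x^3 + x^2*(8*n + 20) + x*(55*n^2 + 60*n)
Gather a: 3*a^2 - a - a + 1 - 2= 3*a^2 - 2*a - 1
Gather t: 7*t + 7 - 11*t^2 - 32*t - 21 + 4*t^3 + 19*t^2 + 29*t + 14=4*t^3 + 8*t^2 + 4*t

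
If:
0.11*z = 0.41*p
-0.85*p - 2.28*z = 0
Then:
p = 0.00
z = 0.00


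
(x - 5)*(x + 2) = x^2 - 3*x - 10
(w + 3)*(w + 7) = w^2 + 10*w + 21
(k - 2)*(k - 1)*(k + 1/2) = k^3 - 5*k^2/2 + k/2 + 1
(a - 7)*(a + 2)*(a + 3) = a^3 - 2*a^2 - 29*a - 42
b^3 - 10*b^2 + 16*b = b*(b - 8)*(b - 2)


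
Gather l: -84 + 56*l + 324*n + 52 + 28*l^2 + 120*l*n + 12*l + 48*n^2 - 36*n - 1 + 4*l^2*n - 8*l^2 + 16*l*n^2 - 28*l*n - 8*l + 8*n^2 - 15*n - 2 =l^2*(4*n + 20) + l*(16*n^2 + 92*n + 60) + 56*n^2 + 273*n - 35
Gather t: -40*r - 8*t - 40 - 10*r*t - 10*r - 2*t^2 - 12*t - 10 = -50*r - 2*t^2 + t*(-10*r - 20) - 50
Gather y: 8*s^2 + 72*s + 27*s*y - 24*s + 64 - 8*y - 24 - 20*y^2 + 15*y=8*s^2 + 48*s - 20*y^2 + y*(27*s + 7) + 40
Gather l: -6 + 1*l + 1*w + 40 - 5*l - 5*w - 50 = -4*l - 4*w - 16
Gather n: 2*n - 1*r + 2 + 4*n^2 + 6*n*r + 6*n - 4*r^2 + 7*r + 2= 4*n^2 + n*(6*r + 8) - 4*r^2 + 6*r + 4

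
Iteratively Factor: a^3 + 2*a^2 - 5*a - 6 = (a + 1)*(a^2 + a - 6) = (a + 1)*(a + 3)*(a - 2)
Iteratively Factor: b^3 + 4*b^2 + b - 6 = (b + 2)*(b^2 + 2*b - 3) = (b + 2)*(b + 3)*(b - 1)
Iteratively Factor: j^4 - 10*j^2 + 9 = (j + 3)*(j^3 - 3*j^2 - j + 3) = (j + 1)*(j + 3)*(j^2 - 4*j + 3) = (j - 3)*(j + 1)*(j + 3)*(j - 1)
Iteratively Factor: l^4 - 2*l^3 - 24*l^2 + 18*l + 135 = (l + 3)*(l^3 - 5*l^2 - 9*l + 45) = (l - 3)*(l + 3)*(l^2 - 2*l - 15) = (l - 5)*(l - 3)*(l + 3)*(l + 3)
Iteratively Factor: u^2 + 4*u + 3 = (u + 1)*(u + 3)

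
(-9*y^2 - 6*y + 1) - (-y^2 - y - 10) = -8*y^2 - 5*y + 11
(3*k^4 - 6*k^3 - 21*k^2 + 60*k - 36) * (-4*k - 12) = -12*k^5 - 12*k^4 + 156*k^3 + 12*k^2 - 576*k + 432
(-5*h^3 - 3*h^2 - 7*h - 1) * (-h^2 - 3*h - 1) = 5*h^5 + 18*h^4 + 21*h^3 + 25*h^2 + 10*h + 1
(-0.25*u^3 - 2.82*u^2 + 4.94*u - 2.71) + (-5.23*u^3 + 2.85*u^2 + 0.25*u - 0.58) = -5.48*u^3 + 0.0300000000000002*u^2 + 5.19*u - 3.29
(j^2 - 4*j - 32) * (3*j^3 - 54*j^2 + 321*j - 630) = 3*j^5 - 66*j^4 + 441*j^3 - 186*j^2 - 7752*j + 20160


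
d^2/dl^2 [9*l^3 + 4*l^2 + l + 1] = 54*l + 8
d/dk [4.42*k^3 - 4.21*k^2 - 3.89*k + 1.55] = 13.26*k^2 - 8.42*k - 3.89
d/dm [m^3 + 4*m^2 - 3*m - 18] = 3*m^2 + 8*m - 3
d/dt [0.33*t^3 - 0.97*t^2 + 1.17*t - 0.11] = 0.99*t^2 - 1.94*t + 1.17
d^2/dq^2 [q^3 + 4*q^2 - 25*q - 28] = 6*q + 8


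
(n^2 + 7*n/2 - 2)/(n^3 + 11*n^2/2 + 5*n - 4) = 1/(n + 2)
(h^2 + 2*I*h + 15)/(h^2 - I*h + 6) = (h + 5*I)/(h + 2*I)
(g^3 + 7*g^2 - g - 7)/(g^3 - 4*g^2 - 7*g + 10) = (g^2 + 8*g + 7)/(g^2 - 3*g - 10)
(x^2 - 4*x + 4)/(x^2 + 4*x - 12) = (x - 2)/(x + 6)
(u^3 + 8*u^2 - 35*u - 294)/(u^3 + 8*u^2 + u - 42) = (u^2 + u - 42)/(u^2 + u - 6)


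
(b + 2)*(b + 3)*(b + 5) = b^3 + 10*b^2 + 31*b + 30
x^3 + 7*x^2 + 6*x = x*(x + 1)*(x + 6)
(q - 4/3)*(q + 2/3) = q^2 - 2*q/3 - 8/9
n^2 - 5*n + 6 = (n - 3)*(n - 2)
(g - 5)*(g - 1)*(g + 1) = g^3 - 5*g^2 - g + 5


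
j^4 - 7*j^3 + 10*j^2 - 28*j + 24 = (j - 6)*(j - 1)*(j - 2*I)*(j + 2*I)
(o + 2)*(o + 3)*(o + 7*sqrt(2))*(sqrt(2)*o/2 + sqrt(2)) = sqrt(2)*o^4/2 + 7*sqrt(2)*o^3/2 + 7*o^3 + 8*sqrt(2)*o^2 + 49*o^2 + 6*sqrt(2)*o + 112*o + 84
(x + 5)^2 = x^2 + 10*x + 25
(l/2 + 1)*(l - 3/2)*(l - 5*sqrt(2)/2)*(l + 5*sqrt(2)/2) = l^4/2 + l^3/4 - 31*l^2/4 - 25*l/8 + 75/4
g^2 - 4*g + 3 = (g - 3)*(g - 1)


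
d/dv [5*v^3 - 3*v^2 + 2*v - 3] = 15*v^2 - 6*v + 2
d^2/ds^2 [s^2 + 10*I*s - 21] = 2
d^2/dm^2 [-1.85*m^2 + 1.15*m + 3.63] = -3.70000000000000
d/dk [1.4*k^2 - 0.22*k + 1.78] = 2.8*k - 0.22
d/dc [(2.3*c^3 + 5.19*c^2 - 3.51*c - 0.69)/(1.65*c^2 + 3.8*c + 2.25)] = (3.795*c^4 + 17.48*c^3 + 41.0385*c^2 + 25.632*c - 5.2755)/(2.7225*c^4 + 12.54*c^3 + 21.865*c^2 + 17.1*c + 5.0625)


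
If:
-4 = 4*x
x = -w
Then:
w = 1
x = -1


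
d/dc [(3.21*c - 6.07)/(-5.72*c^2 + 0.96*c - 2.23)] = (18.3612*c^2 - 69.4408*c - 1.3311)/(32.7184*c^4 - 10.9824*c^3 + 26.4328*c^2 - 4.2816*c + 4.9729)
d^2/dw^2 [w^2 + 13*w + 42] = 2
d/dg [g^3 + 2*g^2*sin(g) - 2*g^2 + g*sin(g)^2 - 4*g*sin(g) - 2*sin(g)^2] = 2*g^2*cos(g) + 3*g^2 + 4*g*sin(g) + g*sin(2*g) - 4*g*cos(g) - 4*g + sin(g)^2 - 4*sin(g) - 2*sin(2*g)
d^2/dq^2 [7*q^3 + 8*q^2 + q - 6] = 42*q + 16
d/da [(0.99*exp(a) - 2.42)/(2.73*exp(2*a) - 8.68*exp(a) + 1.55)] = (-2.7027*exp(2*a) + 13.2132*exp(a) - 19.4711)*exp(a)/(7.4529*exp(4*a) - 47.3928*exp(3*a) + 83.8054*exp(2*a) - 26.908*exp(a) + 2.4025)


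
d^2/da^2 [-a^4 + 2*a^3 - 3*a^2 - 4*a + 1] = -12*a^2 + 12*a - 6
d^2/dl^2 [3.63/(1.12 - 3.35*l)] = -81.47535/(3.35*l - 1.12)^3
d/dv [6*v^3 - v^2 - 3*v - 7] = 18*v^2 - 2*v - 3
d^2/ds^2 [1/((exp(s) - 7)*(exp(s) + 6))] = (4*exp(3*s) - 3*exp(2*s) + 169*exp(s) - 42)*exp(s)/(exp(6*s) - 3*exp(5*s) - 123*exp(4*s) + 251*exp(3*s) + 5166*exp(2*s) - 5292*exp(s) - 74088)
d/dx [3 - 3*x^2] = -6*x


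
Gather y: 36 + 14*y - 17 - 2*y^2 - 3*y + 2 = -2*y^2 + 11*y + 21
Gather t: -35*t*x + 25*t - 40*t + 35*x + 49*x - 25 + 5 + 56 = t*(-35*x - 15) + 84*x + 36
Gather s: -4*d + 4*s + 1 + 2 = -4*d + 4*s + 3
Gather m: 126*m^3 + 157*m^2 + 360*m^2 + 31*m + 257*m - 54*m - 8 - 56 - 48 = 126*m^3 + 517*m^2 + 234*m - 112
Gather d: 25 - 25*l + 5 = 30 - 25*l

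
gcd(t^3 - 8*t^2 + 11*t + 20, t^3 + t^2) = t + 1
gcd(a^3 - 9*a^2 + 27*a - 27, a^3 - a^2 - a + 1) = 1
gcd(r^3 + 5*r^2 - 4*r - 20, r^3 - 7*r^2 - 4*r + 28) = r^2 - 4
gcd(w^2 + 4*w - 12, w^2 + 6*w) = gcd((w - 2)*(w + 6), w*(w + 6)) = w + 6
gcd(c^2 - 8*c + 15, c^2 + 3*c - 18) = c - 3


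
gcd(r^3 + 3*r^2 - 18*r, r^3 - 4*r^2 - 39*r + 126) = r^2 + 3*r - 18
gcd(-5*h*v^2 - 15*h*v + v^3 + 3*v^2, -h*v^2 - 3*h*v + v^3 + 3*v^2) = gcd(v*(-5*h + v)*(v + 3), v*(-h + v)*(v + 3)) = v^2 + 3*v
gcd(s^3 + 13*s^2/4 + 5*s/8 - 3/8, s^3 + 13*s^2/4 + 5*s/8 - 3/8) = s^3 + 13*s^2/4 + 5*s/8 - 3/8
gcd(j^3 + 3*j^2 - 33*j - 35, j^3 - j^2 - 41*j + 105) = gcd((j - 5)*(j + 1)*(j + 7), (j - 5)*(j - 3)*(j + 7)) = j^2 + 2*j - 35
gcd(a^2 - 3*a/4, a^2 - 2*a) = a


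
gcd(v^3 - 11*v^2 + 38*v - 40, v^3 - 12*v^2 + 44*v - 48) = v^2 - 6*v + 8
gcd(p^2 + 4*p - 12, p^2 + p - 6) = p - 2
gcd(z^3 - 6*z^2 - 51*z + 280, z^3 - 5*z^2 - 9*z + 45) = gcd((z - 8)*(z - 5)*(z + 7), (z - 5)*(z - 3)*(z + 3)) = z - 5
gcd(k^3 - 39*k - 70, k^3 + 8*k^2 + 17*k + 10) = k^2 + 7*k + 10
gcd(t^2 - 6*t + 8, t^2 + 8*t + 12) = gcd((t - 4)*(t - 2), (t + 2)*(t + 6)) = 1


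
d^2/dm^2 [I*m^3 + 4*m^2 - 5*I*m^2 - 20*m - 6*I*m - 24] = 6*I*m + 8 - 10*I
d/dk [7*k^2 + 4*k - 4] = 14*k + 4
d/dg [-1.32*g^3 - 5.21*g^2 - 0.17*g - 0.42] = -3.96*g^2 - 10.42*g - 0.17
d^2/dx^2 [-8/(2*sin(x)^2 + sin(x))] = 8*(16*sin(x) + 6 - 23/sin(x) - 12/sin(x)^2 - 2/sin(x)^3)/(2*sin(x) + 1)^3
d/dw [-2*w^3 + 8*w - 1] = 8 - 6*w^2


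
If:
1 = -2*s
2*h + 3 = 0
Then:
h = -3/2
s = -1/2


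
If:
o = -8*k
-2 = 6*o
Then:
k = 1/24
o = -1/3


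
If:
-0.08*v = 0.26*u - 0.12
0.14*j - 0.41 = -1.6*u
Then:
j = 3.51648351648352*v - 2.34615384615385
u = 0.461538461538462 - 0.307692307692308*v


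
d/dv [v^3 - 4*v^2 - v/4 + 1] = 3*v^2 - 8*v - 1/4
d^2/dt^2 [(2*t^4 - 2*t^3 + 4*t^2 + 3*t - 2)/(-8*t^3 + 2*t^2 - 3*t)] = 4*(-92*t^6 - 342*t^5 + 573*t^4 - 101*t^3 + 84*t^2 - 18*t + 9)/(t^3*(512*t^6 - 384*t^5 + 672*t^4 - 296*t^3 + 252*t^2 - 54*t + 27))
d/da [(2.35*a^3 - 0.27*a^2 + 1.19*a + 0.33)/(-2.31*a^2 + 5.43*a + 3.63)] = (-5.4285*a^4 + 25.521*a^3 + 26.8743*a^2 - 0.4356*a + 2.5278)/(5.3361*a^4 - 25.0866*a^3 + 12.7143*a^2 + 39.4218*a + 13.1769)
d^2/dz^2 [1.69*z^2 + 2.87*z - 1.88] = 3.38000000000000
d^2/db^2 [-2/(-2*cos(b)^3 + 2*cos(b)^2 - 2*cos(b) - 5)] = 4*((7*cos(b) - 8*cos(2*b) + 9*cos(3*b))*(2*cos(b)^3 - 2*cos(b)^2 + 2*cos(b) + 5)/4 + 4*(3*cos(b)^2 - 2*cos(b) + 1)^2*sin(b)^2)/(2*cos(b)^3 - 2*cos(b)^2 + 2*cos(b) + 5)^3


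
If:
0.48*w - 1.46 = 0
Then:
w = 3.04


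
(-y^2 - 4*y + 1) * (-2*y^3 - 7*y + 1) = 2*y^5 + 8*y^4 + 5*y^3 + 27*y^2 - 11*y + 1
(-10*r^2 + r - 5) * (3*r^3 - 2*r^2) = -30*r^5 + 23*r^4 - 17*r^3 + 10*r^2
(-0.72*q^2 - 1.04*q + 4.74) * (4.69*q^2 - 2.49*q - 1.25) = -3.3768*q^4 - 3.0848*q^3 + 25.7202*q^2 - 10.5026*q - 5.925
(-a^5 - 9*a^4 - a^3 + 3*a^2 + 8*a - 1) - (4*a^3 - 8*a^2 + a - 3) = -a^5 - 9*a^4 - 5*a^3 + 11*a^2 + 7*a + 2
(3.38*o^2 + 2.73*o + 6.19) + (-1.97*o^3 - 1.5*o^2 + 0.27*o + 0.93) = -1.97*o^3 + 1.88*o^2 + 3.0*o + 7.12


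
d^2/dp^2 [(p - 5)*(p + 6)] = 2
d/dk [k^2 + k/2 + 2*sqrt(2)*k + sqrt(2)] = 2*k + 1/2 + 2*sqrt(2)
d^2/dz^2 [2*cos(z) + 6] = -2*cos(z)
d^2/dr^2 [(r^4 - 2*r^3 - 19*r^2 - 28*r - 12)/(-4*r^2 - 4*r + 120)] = (-r^6 - 3*r^5 + 87*r^4 + 311*r^3 - 3834*r^2 + 7956*r + 18312)/(2*(r^6 + 3*r^5 - 87*r^4 - 179*r^3 + 2610*r^2 + 2700*r - 27000))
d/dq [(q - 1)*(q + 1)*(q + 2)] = 3*q^2 + 4*q - 1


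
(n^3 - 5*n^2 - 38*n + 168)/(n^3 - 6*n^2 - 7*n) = (n^2 + 2*n - 24)/(n*(n + 1))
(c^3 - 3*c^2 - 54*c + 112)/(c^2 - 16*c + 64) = (c^2 + 5*c - 14)/(c - 8)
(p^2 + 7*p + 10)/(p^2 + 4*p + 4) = (p + 5)/(p + 2)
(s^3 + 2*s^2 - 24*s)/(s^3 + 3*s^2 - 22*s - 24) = s/(s + 1)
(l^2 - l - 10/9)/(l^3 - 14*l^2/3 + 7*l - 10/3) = (l + 2/3)/(l^2 - 3*l + 2)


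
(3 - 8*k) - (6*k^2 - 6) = -6*k^2 - 8*k + 9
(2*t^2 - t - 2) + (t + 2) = 2*t^2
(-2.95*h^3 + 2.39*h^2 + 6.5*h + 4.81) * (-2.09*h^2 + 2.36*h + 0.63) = 6.1655*h^5 - 11.9571*h^4 - 9.8031*h^3 + 6.7928*h^2 + 15.4466*h + 3.0303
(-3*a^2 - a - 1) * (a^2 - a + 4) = -3*a^4 + 2*a^3 - 12*a^2 - 3*a - 4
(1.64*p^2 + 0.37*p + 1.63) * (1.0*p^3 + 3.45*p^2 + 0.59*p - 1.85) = 1.64*p^5 + 6.028*p^4 + 3.8741*p^3 + 2.8078*p^2 + 0.2772*p - 3.0155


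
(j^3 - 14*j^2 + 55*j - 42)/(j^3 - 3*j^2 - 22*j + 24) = (j - 7)/(j + 4)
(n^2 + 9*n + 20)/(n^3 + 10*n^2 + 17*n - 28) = (n + 5)/(n^2 + 6*n - 7)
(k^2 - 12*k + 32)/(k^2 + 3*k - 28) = (k - 8)/(k + 7)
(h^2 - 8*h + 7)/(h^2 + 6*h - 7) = (h - 7)/(h + 7)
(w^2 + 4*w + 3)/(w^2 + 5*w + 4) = (w + 3)/(w + 4)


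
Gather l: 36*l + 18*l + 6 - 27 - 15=54*l - 36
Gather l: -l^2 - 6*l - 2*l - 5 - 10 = -l^2 - 8*l - 15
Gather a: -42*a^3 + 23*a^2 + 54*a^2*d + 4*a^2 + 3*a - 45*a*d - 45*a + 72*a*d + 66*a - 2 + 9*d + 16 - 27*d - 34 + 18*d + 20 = -42*a^3 + a^2*(54*d + 27) + a*(27*d + 24)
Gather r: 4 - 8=-4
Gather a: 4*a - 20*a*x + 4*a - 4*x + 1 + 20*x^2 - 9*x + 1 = a*(8 - 20*x) + 20*x^2 - 13*x + 2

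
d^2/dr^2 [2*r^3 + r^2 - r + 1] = 12*r + 2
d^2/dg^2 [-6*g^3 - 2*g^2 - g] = -36*g - 4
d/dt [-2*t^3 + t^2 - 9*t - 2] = -6*t^2 + 2*t - 9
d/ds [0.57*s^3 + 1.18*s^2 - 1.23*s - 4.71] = 1.71*s^2 + 2.36*s - 1.23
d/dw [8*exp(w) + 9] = 8*exp(w)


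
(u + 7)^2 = u^2 + 14*u + 49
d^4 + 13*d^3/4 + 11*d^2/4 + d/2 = d*(d + 1/4)*(d + 1)*(d + 2)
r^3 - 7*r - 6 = (r - 3)*(r + 1)*(r + 2)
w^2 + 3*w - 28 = (w - 4)*(w + 7)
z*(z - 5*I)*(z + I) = z^3 - 4*I*z^2 + 5*z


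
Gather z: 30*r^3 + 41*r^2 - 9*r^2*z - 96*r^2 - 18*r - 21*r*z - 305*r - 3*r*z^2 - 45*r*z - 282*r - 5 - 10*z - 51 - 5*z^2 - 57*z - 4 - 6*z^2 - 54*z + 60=30*r^3 - 55*r^2 - 605*r + z^2*(-3*r - 11) + z*(-9*r^2 - 66*r - 121)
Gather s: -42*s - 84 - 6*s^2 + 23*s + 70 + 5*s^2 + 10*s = -s^2 - 9*s - 14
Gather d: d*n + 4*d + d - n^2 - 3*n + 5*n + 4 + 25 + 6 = d*(n + 5) - n^2 + 2*n + 35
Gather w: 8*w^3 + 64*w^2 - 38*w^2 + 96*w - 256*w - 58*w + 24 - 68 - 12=8*w^3 + 26*w^2 - 218*w - 56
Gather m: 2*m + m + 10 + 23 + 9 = 3*m + 42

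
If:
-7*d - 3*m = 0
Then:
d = -3*m/7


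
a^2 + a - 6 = (a - 2)*(a + 3)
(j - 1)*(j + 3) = j^2 + 2*j - 3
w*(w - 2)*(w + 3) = w^3 + w^2 - 6*w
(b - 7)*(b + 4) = b^2 - 3*b - 28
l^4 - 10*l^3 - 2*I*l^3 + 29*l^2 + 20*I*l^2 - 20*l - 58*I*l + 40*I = (l - 5)*(l - 4)*(l - 1)*(l - 2*I)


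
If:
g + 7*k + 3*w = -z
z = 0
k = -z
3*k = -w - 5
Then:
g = 15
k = 0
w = -5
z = 0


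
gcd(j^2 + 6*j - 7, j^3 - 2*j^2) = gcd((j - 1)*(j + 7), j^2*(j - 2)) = 1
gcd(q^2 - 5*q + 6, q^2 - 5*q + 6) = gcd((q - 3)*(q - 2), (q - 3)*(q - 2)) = q^2 - 5*q + 6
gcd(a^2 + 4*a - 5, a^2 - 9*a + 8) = a - 1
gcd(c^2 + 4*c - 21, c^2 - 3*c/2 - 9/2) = c - 3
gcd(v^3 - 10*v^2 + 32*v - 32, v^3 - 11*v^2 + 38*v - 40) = v^2 - 6*v + 8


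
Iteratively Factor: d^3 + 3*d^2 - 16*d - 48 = (d + 4)*(d^2 - d - 12) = (d + 3)*(d + 4)*(d - 4)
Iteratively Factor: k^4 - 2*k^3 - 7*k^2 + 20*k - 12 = (k - 2)*(k^3 - 7*k + 6) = (k - 2)*(k + 3)*(k^2 - 3*k + 2) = (k - 2)*(k - 1)*(k + 3)*(k - 2)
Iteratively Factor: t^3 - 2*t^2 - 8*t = (t + 2)*(t^2 - 4*t) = t*(t + 2)*(t - 4)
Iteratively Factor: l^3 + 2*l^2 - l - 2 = (l + 1)*(l^2 + l - 2) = (l - 1)*(l + 1)*(l + 2)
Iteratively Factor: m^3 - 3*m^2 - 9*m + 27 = (m - 3)*(m^2 - 9) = (m - 3)*(m + 3)*(m - 3)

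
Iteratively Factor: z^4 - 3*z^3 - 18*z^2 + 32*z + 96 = (z + 3)*(z^3 - 6*z^2 + 32) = (z + 2)*(z + 3)*(z^2 - 8*z + 16) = (z - 4)*(z + 2)*(z + 3)*(z - 4)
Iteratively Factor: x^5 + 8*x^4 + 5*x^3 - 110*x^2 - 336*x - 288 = (x + 4)*(x^4 + 4*x^3 - 11*x^2 - 66*x - 72) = (x + 3)*(x + 4)*(x^3 + x^2 - 14*x - 24) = (x + 3)^2*(x + 4)*(x^2 - 2*x - 8) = (x - 4)*(x + 3)^2*(x + 4)*(x + 2)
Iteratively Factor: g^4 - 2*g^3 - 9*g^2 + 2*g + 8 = (g - 4)*(g^3 + 2*g^2 - g - 2) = (g - 4)*(g + 2)*(g^2 - 1) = (g - 4)*(g + 1)*(g + 2)*(g - 1)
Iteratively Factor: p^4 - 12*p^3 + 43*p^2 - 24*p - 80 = (p - 5)*(p^3 - 7*p^2 + 8*p + 16) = (p - 5)*(p - 4)*(p^2 - 3*p - 4) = (p - 5)*(p - 4)*(p + 1)*(p - 4)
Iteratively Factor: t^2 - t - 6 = (t - 3)*(t + 2)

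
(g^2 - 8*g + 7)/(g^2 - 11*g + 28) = (g - 1)/(g - 4)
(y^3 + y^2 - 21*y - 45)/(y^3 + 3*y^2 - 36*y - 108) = (y^2 - 2*y - 15)/(y^2 - 36)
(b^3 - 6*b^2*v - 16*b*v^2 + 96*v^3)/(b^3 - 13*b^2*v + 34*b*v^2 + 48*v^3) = (-b^2 + 16*v^2)/(-b^2 + 7*b*v + 8*v^2)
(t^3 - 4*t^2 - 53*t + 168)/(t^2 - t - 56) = t - 3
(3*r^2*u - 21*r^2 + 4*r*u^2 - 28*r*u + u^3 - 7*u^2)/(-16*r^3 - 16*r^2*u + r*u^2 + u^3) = (-3*r*u + 21*r - u^2 + 7*u)/(16*r^2 - u^2)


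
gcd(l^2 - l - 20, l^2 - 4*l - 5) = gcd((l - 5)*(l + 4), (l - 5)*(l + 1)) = l - 5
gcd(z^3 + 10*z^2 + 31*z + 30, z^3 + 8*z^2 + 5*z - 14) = z + 2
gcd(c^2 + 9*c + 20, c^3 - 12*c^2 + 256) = c + 4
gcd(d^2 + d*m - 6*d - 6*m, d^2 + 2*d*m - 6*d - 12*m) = d - 6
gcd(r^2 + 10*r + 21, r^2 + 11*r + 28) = r + 7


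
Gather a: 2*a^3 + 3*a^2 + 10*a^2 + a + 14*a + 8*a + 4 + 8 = 2*a^3 + 13*a^2 + 23*a + 12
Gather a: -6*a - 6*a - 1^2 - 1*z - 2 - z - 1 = -12*a - 2*z - 4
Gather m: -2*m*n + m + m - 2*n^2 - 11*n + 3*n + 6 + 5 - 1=m*(2 - 2*n) - 2*n^2 - 8*n + 10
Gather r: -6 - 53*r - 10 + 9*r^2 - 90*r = 9*r^2 - 143*r - 16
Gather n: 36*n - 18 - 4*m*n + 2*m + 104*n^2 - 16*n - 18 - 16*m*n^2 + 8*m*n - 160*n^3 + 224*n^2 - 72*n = 2*m - 160*n^3 + n^2*(328 - 16*m) + n*(4*m - 52) - 36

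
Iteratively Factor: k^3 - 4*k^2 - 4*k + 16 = (k + 2)*(k^2 - 6*k + 8) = (k - 4)*(k + 2)*(k - 2)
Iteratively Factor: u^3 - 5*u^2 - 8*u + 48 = (u - 4)*(u^2 - u - 12) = (u - 4)*(u + 3)*(u - 4)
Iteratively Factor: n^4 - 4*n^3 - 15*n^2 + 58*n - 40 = (n + 4)*(n^3 - 8*n^2 + 17*n - 10) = (n - 1)*(n + 4)*(n^2 - 7*n + 10) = (n - 2)*(n - 1)*(n + 4)*(n - 5)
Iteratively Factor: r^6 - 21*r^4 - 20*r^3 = (r - 5)*(r^5 + 5*r^4 + 4*r^3) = (r - 5)*(r + 1)*(r^4 + 4*r^3) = r*(r - 5)*(r + 1)*(r^3 + 4*r^2) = r^2*(r - 5)*(r + 1)*(r^2 + 4*r) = r^3*(r - 5)*(r + 1)*(r + 4)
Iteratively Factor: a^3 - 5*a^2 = (a)*(a^2 - 5*a) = a^2*(a - 5)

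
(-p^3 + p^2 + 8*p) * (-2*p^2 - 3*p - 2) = 2*p^5 + p^4 - 17*p^3 - 26*p^2 - 16*p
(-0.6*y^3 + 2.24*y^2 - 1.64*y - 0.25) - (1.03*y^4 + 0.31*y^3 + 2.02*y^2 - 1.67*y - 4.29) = -1.03*y^4 - 0.91*y^3 + 0.22*y^2 + 0.03*y + 4.04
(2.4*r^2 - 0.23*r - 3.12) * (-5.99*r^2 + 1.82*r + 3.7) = -14.376*r^4 + 5.7457*r^3 + 27.1502*r^2 - 6.5294*r - 11.544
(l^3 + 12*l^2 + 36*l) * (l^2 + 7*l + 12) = l^5 + 19*l^4 + 132*l^3 + 396*l^2 + 432*l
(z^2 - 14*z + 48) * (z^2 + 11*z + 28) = z^4 - 3*z^3 - 78*z^2 + 136*z + 1344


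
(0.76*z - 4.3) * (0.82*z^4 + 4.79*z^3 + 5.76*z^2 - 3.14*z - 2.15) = 0.6232*z^5 + 0.1144*z^4 - 16.2194*z^3 - 27.1544*z^2 + 11.868*z + 9.245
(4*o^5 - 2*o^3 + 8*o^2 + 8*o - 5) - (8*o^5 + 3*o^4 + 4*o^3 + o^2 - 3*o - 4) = -4*o^5 - 3*o^4 - 6*o^3 + 7*o^2 + 11*o - 1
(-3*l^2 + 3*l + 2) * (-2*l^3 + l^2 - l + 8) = 6*l^5 - 9*l^4 + 2*l^3 - 25*l^2 + 22*l + 16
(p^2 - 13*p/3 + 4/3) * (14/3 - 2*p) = -2*p^3 + 40*p^2/3 - 206*p/9 + 56/9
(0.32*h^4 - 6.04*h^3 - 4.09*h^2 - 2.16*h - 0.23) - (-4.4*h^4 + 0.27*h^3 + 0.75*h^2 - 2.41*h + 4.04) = 4.72*h^4 - 6.31*h^3 - 4.84*h^2 + 0.25*h - 4.27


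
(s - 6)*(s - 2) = s^2 - 8*s + 12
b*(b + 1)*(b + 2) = b^3 + 3*b^2 + 2*b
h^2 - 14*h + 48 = (h - 8)*(h - 6)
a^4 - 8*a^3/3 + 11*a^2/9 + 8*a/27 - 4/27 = (a - 2)*(a - 2/3)*(a - 1/3)*(a + 1/3)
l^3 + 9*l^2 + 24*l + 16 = (l + 1)*(l + 4)^2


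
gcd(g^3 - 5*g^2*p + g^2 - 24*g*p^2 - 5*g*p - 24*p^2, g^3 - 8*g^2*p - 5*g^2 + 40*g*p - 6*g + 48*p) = -g^2 + 8*g*p - g + 8*p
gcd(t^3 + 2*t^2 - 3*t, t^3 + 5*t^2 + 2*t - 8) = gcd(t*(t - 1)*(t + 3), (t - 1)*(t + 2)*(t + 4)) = t - 1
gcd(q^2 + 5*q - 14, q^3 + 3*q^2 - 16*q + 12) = q - 2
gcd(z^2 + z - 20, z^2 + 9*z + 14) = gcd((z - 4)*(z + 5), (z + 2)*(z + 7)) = 1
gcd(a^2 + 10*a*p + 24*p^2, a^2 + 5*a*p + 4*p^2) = a + 4*p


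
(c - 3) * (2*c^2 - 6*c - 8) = 2*c^3 - 12*c^2 + 10*c + 24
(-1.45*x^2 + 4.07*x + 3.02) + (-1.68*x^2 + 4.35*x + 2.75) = -3.13*x^2 + 8.42*x + 5.77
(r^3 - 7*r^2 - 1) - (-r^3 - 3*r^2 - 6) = 2*r^3 - 4*r^2 + 5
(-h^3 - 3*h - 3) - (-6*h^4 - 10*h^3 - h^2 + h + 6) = 6*h^4 + 9*h^3 + h^2 - 4*h - 9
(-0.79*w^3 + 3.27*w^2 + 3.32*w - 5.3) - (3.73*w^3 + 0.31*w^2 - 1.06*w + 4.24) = -4.52*w^3 + 2.96*w^2 + 4.38*w - 9.54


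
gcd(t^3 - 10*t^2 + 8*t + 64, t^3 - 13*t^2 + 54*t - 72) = t - 4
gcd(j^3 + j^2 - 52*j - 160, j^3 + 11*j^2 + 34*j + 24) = j + 4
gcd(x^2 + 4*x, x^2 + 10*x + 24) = x + 4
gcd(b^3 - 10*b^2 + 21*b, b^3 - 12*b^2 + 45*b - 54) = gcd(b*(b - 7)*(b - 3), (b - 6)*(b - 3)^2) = b - 3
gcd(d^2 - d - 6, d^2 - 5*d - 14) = d + 2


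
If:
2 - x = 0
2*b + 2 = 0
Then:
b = -1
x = 2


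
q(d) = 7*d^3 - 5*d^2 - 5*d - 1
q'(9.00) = 1606.00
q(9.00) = 4652.00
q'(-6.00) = 811.00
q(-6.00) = -1663.00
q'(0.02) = -5.19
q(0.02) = -1.10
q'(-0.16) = -2.86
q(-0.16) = -0.36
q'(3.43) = 207.76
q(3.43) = 205.50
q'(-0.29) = -0.33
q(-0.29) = -0.14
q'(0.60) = -3.44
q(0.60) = -4.29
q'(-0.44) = 3.47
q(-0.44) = -0.36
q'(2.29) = 82.23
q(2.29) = 45.39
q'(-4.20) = 407.44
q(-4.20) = -586.82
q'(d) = 21*d^2 - 10*d - 5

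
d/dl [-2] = 0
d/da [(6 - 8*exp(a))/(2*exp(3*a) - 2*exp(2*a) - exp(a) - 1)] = (32*exp(3*a) - 52*exp(2*a) + 24*exp(a) + 14)*exp(a)/(4*exp(6*a) - 8*exp(5*a) + 5*exp(2*a) + 2*exp(a) + 1)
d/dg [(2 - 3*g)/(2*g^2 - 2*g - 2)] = (-3*g^2 + 3*g + (2*g - 1)*(3*g - 2) + 3)/(2*(-g^2 + g + 1)^2)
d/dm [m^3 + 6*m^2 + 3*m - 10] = 3*m^2 + 12*m + 3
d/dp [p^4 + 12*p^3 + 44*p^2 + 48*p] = 4*p^3 + 36*p^2 + 88*p + 48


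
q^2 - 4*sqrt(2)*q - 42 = (q - 7*sqrt(2))*(q + 3*sqrt(2))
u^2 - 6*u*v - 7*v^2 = (u - 7*v)*(u + v)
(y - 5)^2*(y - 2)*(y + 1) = y^4 - 11*y^3 + 33*y^2 - 5*y - 50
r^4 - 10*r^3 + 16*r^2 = r^2*(r - 8)*(r - 2)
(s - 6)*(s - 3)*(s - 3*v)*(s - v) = s^4 - 4*s^3*v - 9*s^3 + 3*s^2*v^2 + 36*s^2*v + 18*s^2 - 27*s*v^2 - 72*s*v + 54*v^2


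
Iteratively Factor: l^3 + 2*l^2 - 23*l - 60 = (l + 3)*(l^2 - l - 20) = (l - 5)*(l + 3)*(l + 4)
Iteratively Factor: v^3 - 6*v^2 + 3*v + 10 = (v - 2)*(v^2 - 4*v - 5) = (v - 2)*(v + 1)*(v - 5)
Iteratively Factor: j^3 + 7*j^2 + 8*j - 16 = (j - 1)*(j^2 + 8*j + 16) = (j - 1)*(j + 4)*(j + 4)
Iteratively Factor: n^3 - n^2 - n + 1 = (n + 1)*(n^2 - 2*n + 1) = (n - 1)*(n + 1)*(n - 1)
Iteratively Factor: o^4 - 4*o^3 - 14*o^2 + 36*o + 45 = (o - 3)*(o^3 - o^2 - 17*o - 15) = (o - 3)*(o + 3)*(o^2 - 4*o - 5) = (o - 5)*(o - 3)*(o + 3)*(o + 1)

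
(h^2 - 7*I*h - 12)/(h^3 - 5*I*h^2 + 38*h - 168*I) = (h - 3*I)/(h^2 - I*h + 42)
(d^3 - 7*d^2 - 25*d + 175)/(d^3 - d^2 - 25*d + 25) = (d - 7)/(d - 1)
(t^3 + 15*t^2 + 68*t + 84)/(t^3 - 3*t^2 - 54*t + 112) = (t^2 + 8*t + 12)/(t^2 - 10*t + 16)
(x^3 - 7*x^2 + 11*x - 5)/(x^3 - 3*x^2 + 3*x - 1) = (x - 5)/(x - 1)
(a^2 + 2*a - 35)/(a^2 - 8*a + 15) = (a + 7)/(a - 3)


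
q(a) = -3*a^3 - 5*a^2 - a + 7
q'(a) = -9*a^2 - 10*a - 1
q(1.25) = -7.92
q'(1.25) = -27.56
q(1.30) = -9.34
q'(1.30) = -29.21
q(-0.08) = 7.05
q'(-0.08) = -0.26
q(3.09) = -132.34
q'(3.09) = -117.83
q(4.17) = -301.65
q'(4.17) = -199.20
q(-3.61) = 86.59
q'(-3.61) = -82.19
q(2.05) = -41.91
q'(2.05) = -59.32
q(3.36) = -166.61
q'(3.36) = -136.21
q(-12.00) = 4483.00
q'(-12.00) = -1177.00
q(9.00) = -2594.00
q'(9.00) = -820.00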